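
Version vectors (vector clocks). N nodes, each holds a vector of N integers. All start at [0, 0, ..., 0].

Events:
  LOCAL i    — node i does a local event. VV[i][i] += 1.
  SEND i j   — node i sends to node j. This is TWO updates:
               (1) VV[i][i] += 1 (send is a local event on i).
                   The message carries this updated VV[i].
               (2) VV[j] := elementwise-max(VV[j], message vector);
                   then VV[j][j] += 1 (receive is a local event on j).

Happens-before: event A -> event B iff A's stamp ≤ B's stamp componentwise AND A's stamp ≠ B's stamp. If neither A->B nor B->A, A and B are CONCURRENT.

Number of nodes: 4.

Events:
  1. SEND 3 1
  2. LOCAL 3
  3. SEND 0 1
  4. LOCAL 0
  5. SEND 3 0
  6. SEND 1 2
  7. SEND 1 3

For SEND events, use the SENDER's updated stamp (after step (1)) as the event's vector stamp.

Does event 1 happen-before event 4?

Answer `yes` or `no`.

Initial: VV[0]=[0, 0, 0, 0]
Initial: VV[1]=[0, 0, 0, 0]
Initial: VV[2]=[0, 0, 0, 0]
Initial: VV[3]=[0, 0, 0, 0]
Event 1: SEND 3->1: VV[3][3]++ -> VV[3]=[0, 0, 0, 1], msg_vec=[0, 0, 0, 1]; VV[1]=max(VV[1],msg_vec) then VV[1][1]++ -> VV[1]=[0, 1, 0, 1]
Event 2: LOCAL 3: VV[3][3]++ -> VV[3]=[0, 0, 0, 2]
Event 3: SEND 0->1: VV[0][0]++ -> VV[0]=[1, 0, 0, 0], msg_vec=[1, 0, 0, 0]; VV[1]=max(VV[1],msg_vec) then VV[1][1]++ -> VV[1]=[1, 2, 0, 1]
Event 4: LOCAL 0: VV[0][0]++ -> VV[0]=[2, 0, 0, 0]
Event 5: SEND 3->0: VV[3][3]++ -> VV[3]=[0, 0, 0, 3], msg_vec=[0, 0, 0, 3]; VV[0]=max(VV[0],msg_vec) then VV[0][0]++ -> VV[0]=[3, 0, 0, 3]
Event 6: SEND 1->2: VV[1][1]++ -> VV[1]=[1, 3, 0, 1], msg_vec=[1, 3, 0, 1]; VV[2]=max(VV[2],msg_vec) then VV[2][2]++ -> VV[2]=[1, 3, 1, 1]
Event 7: SEND 1->3: VV[1][1]++ -> VV[1]=[1, 4, 0, 1], msg_vec=[1, 4, 0, 1]; VV[3]=max(VV[3],msg_vec) then VV[3][3]++ -> VV[3]=[1, 4, 0, 4]
Event 1 stamp: [0, 0, 0, 1]
Event 4 stamp: [2, 0, 0, 0]
[0, 0, 0, 1] <= [2, 0, 0, 0]? False. Equal? False. Happens-before: False

Answer: no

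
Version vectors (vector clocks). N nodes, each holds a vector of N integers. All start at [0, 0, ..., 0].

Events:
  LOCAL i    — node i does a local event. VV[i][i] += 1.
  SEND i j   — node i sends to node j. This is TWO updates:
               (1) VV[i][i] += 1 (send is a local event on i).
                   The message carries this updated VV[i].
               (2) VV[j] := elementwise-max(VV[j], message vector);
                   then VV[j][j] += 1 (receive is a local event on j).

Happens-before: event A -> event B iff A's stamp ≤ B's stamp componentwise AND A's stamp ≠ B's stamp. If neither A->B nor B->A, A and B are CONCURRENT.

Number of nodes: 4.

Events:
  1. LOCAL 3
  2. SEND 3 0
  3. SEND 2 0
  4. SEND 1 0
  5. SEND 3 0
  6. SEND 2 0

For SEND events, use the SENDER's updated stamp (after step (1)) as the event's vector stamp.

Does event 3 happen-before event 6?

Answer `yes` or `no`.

Initial: VV[0]=[0, 0, 0, 0]
Initial: VV[1]=[0, 0, 0, 0]
Initial: VV[2]=[0, 0, 0, 0]
Initial: VV[3]=[0, 0, 0, 0]
Event 1: LOCAL 3: VV[3][3]++ -> VV[3]=[0, 0, 0, 1]
Event 2: SEND 3->0: VV[3][3]++ -> VV[3]=[0, 0, 0, 2], msg_vec=[0, 0, 0, 2]; VV[0]=max(VV[0],msg_vec) then VV[0][0]++ -> VV[0]=[1, 0, 0, 2]
Event 3: SEND 2->0: VV[2][2]++ -> VV[2]=[0, 0, 1, 0], msg_vec=[0, 0, 1, 0]; VV[0]=max(VV[0],msg_vec) then VV[0][0]++ -> VV[0]=[2, 0, 1, 2]
Event 4: SEND 1->0: VV[1][1]++ -> VV[1]=[0, 1, 0, 0], msg_vec=[0, 1, 0, 0]; VV[0]=max(VV[0],msg_vec) then VV[0][0]++ -> VV[0]=[3, 1, 1, 2]
Event 5: SEND 3->0: VV[3][3]++ -> VV[3]=[0, 0, 0, 3], msg_vec=[0, 0, 0, 3]; VV[0]=max(VV[0],msg_vec) then VV[0][0]++ -> VV[0]=[4, 1, 1, 3]
Event 6: SEND 2->0: VV[2][2]++ -> VV[2]=[0, 0, 2, 0], msg_vec=[0, 0, 2, 0]; VV[0]=max(VV[0],msg_vec) then VV[0][0]++ -> VV[0]=[5, 1, 2, 3]
Event 3 stamp: [0, 0, 1, 0]
Event 6 stamp: [0, 0, 2, 0]
[0, 0, 1, 0] <= [0, 0, 2, 0]? True. Equal? False. Happens-before: True

Answer: yes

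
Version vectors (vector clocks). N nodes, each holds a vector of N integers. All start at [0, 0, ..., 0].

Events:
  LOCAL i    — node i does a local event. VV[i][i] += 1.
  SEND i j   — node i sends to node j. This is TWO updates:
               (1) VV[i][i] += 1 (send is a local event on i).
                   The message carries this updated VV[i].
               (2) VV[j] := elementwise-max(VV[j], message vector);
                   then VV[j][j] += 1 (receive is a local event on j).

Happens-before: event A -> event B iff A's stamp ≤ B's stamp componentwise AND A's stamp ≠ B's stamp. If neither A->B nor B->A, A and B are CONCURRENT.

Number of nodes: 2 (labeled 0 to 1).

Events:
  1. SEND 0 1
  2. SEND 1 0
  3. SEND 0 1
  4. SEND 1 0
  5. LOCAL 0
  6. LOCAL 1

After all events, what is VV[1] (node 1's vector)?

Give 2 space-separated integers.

Answer: 3 5

Derivation:
Initial: VV[0]=[0, 0]
Initial: VV[1]=[0, 0]
Event 1: SEND 0->1: VV[0][0]++ -> VV[0]=[1, 0], msg_vec=[1, 0]; VV[1]=max(VV[1],msg_vec) then VV[1][1]++ -> VV[1]=[1, 1]
Event 2: SEND 1->0: VV[1][1]++ -> VV[1]=[1, 2], msg_vec=[1, 2]; VV[0]=max(VV[0],msg_vec) then VV[0][0]++ -> VV[0]=[2, 2]
Event 3: SEND 0->1: VV[0][0]++ -> VV[0]=[3, 2], msg_vec=[3, 2]; VV[1]=max(VV[1],msg_vec) then VV[1][1]++ -> VV[1]=[3, 3]
Event 4: SEND 1->0: VV[1][1]++ -> VV[1]=[3, 4], msg_vec=[3, 4]; VV[0]=max(VV[0],msg_vec) then VV[0][0]++ -> VV[0]=[4, 4]
Event 5: LOCAL 0: VV[0][0]++ -> VV[0]=[5, 4]
Event 6: LOCAL 1: VV[1][1]++ -> VV[1]=[3, 5]
Final vectors: VV[0]=[5, 4]; VV[1]=[3, 5]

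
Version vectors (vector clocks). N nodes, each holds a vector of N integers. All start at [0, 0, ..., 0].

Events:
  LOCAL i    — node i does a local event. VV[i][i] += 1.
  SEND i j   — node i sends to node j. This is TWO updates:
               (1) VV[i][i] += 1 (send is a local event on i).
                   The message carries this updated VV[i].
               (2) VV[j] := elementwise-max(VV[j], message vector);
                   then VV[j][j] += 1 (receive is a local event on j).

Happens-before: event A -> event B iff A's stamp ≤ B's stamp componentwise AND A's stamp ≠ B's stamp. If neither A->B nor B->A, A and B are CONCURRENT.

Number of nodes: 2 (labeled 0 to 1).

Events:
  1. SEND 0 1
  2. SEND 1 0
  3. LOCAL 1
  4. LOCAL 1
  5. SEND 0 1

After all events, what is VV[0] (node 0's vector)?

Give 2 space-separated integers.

Initial: VV[0]=[0, 0]
Initial: VV[1]=[0, 0]
Event 1: SEND 0->1: VV[0][0]++ -> VV[0]=[1, 0], msg_vec=[1, 0]; VV[1]=max(VV[1],msg_vec) then VV[1][1]++ -> VV[1]=[1, 1]
Event 2: SEND 1->0: VV[1][1]++ -> VV[1]=[1, 2], msg_vec=[1, 2]; VV[0]=max(VV[0],msg_vec) then VV[0][0]++ -> VV[0]=[2, 2]
Event 3: LOCAL 1: VV[1][1]++ -> VV[1]=[1, 3]
Event 4: LOCAL 1: VV[1][1]++ -> VV[1]=[1, 4]
Event 5: SEND 0->1: VV[0][0]++ -> VV[0]=[3, 2], msg_vec=[3, 2]; VV[1]=max(VV[1],msg_vec) then VV[1][1]++ -> VV[1]=[3, 5]
Final vectors: VV[0]=[3, 2]; VV[1]=[3, 5]

Answer: 3 2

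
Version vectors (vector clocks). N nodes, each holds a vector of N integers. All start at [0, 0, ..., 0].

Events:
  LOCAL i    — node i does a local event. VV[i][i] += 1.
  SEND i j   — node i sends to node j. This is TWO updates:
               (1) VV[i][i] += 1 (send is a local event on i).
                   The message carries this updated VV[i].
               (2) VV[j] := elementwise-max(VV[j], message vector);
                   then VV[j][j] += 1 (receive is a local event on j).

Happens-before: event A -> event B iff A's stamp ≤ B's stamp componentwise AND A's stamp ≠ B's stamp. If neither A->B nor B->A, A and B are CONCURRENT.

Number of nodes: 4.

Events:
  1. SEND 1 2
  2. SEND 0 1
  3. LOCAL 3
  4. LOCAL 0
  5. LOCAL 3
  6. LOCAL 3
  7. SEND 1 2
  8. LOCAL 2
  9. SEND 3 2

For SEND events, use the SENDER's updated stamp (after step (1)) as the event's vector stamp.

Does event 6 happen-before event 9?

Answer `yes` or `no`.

Answer: yes

Derivation:
Initial: VV[0]=[0, 0, 0, 0]
Initial: VV[1]=[0, 0, 0, 0]
Initial: VV[2]=[0, 0, 0, 0]
Initial: VV[3]=[0, 0, 0, 0]
Event 1: SEND 1->2: VV[1][1]++ -> VV[1]=[0, 1, 0, 0], msg_vec=[0, 1, 0, 0]; VV[2]=max(VV[2],msg_vec) then VV[2][2]++ -> VV[2]=[0, 1, 1, 0]
Event 2: SEND 0->1: VV[0][0]++ -> VV[0]=[1, 0, 0, 0], msg_vec=[1, 0, 0, 0]; VV[1]=max(VV[1],msg_vec) then VV[1][1]++ -> VV[1]=[1, 2, 0, 0]
Event 3: LOCAL 3: VV[3][3]++ -> VV[3]=[0, 0, 0, 1]
Event 4: LOCAL 0: VV[0][0]++ -> VV[0]=[2, 0, 0, 0]
Event 5: LOCAL 3: VV[3][3]++ -> VV[3]=[0, 0, 0, 2]
Event 6: LOCAL 3: VV[3][3]++ -> VV[3]=[0, 0, 0, 3]
Event 7: SEND 1->2: VV[1][1]++ -> VV[1]=[1, 3, 0, 0], msg_vec=[1, 3, 0, 0]; VV[2]=max(VV[2],msg_vec) then VV[2][2]++ -> VV[2]=[1, 3, 2, 0]
Event 8: LOCAL 2: VV[2][2]++ -> VV[2]=[1, 3, 3, 0]
Event 9: SEND 3->2: VV[3][3]++ -> VV[3]=[0, 0, 0, 4], msg_vec=[0, 0, 0, 4]; VV[2]=max(VV[2],msg_vec) then VV[2][2]++ -> VV[2]=[1, 3, 4, 4]
Event 6 stamp: [0, 0, 0, 3]
Event 9 stamp: [0, 0, 0, 4]
[0, 0, 0, 3] <= [0, 0, 0, 4]? True. Equal? False. Happens-before: True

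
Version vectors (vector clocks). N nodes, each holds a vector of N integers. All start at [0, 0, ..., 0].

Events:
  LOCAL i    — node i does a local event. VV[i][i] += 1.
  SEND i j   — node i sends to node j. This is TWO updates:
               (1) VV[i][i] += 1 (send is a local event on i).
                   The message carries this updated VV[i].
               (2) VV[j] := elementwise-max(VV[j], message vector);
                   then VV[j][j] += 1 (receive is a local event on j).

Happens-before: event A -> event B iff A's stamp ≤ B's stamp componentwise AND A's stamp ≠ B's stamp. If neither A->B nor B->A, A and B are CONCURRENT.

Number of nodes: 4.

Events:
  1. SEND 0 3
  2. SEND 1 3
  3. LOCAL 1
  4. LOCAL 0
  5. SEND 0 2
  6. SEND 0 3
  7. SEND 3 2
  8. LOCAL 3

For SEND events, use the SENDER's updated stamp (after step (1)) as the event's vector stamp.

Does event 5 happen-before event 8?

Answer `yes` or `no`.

Initial: VV[0]=[0, 0, 0, 0]
Initial: VV[1]=[0, 0, 0, 0]
Initial: VV[2]=[0, 0, 0, 0]
Initial: VV[3]=[0, 0, 0, 0]
Event 1: SEND 0->3: VV[0][0]++ -> VV[0]=[1, 0, 0, 0], msg_vec=[1, 0, 0, 0]; VV[3]=max(VV[3],msg_vec) then VV[3][3]++ -> VV[3]=[1, 0, 0, 1]
Event 2: SEND 1->3: VV[1][1]++ -> VV[1]=[0, 1, 0, 0], msg_vec=[0, 1, 0, 0]; VV[3]=max(VV[3],msg_vec) then VV[3][3]++ -> VV[3]=[1, 1, 0, 2]
Event 3: LOCAL 1: VV[1][1]++ -> VV[1]=[0, 2, 0, 0]
Event 4: LOCAL 0: VV[0][0]++ -> VV[0]=[2, 0, 0, 0]
Event 5: SEND 0->2: VV[0][0]++ -> VV[0]=[3, 0, 0, 0], msg_vec=[3, 0, 0, 0]; VV[2]=max(VV[2],msg_vec) then VV[2][2]++ -> VV[2]=[3, 0, 1, 0]
Event 6: SEND 0->3: VV[0][0]++ -> VV[0]=[4, 0, 0, 0], msg_vec=[4, 0, 0, 0]; VV[3]=max(VV[3],msg_vec) then VV[3][3]++ -> VV[3]=[4, 1, 0, 3]
Event 7: SEND 3->2: VV[3][3]++ -> VV[3]=[4, 1, 0, 4], msg_vec=[4, 1, 0, 4]; VV[2]=max(VV[2],msg_vec) then VV[2][2]++ -> VV[2]=[4, 1, 2, 4]
Event 8: LOCAL 3: VV[3][3]++ -> VV[3]=[4, 1, 0, 5]
Event 5 stamp: [3, 0, 0, 0]
Event 8 stamp: [4, 1, 0, 5]
[3, 0, 0, 0] <= [4, 1, 0, 5]? True. Equal? False. Happens-before: True

Answer: yes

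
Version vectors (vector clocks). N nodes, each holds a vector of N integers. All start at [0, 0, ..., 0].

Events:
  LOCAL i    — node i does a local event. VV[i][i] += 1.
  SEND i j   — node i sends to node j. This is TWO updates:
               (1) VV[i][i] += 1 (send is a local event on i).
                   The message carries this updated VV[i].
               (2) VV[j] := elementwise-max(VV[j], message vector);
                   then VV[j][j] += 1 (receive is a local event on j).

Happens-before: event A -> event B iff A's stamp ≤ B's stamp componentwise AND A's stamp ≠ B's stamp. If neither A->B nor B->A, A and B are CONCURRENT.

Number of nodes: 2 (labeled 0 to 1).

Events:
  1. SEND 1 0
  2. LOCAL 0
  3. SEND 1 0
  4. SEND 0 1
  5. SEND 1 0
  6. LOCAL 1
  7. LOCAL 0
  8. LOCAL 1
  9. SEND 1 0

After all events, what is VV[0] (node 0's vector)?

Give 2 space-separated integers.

Initial: VV[0]=[0, 0]
Initial: VV[1]=[0, 0]
Event 1: SEND 1->0: VV[1][1]++ -> VV[1]=[0, 1], msg_vec=[0, 1]; VV[0]=max(VV[0],msg_vec) then VV[0][0]++ -> VV[0]=[1, 1]
Event 2: LOCAL 0: VV[0][0]++ -> VV[0]=[2, 1]
Event 3: SEND 1->0: VV[1][1]++ -> VV[1]=[0, 2], msg_vec=[0, 2]; VV[0]=max(VV[0],msg_vec) then VV[0][0]++ -> VV[0]=[3, 2]
Event 4: SEND 0->1: VV[0][0]++ -> VV[0]=[4, 2], msg_vec=[4, 2]; VV[1]=max(VV[1],msg_vec) then VV[1][1]++ -> VV[1]=[4, 3]
Event 5: SEND 1->0: VV[1][1]++ -> VV[1]=[4, 4], msg_vec=[4, 4]; VV[0]=max(VV[0],msg_vec) then VV[0][0]++ -> VV[0]=[5, 4]
Event 6: LOCAL 1: VV[1][1]++ -> VV[1]=[4, 5]
Event 7: LOCAL 0: VV[0][0]++ -> VV[0]=[6, 4]
Event 8: LOCAL 1: VV[1][1]++ -> VV[1]=[4, 6]
Event 9: SEND 1->0: VV[1][1]++ -> VV[1]=[4, 7], msg_vec=[4, 7]; VV[0]=max(VV[0],msg_vec) then VV[0][0]++ -> VV[0]=[7, 7]
Final vectors: VV[0]=[7, 7]; VV[1]=[4, 7]

Answer: 7 7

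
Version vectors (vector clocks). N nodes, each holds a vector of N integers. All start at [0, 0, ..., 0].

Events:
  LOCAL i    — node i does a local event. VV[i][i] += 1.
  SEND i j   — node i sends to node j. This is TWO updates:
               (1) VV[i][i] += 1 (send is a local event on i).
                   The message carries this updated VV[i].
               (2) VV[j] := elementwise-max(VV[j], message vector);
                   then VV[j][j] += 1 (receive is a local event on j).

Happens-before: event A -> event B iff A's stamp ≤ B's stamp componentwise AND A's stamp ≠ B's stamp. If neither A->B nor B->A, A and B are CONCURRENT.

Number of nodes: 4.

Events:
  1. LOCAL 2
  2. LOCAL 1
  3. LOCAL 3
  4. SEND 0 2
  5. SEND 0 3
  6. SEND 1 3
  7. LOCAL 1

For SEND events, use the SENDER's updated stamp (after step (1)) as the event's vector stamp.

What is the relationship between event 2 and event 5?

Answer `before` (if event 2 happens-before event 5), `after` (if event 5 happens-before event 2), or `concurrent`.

Answer: concurrent

Derivation:
Initial: VV[0]=[0, 0, 0, 0]
Initial: VV[1]=[0, 0, 0, 0]
Initial: VV[2]=[0, 0, 0, 0]
Initial: VV[3]=[0, 0, 0, 0]
Event 1: LOCAL 2: VV[2][2]++ -> VV[2]=[0, 0, 1, 0]
Event 2: LOCAL 1: VV[1][1]++ -> VV[1]=[0, 1, 0, 0]
Event 3: LOCAL 3: VV[3][3]++ -> VV[3]=[0, 0, 0, 1]
Event 4: SEND 0->2: VV[0][0]++ -> VV[0]=[1, 0, 0, 0], msg_vec=[1, 0, 0, 0]; VV[2]=max(VV[2],msg_vec) then VV[2][2]++ -> VV[2]=[1, 0, 2, 0]
Event 5: SEND 0->3: VV[0][0]++ -> VV[0]=[2, 0, 0, 0], msg_vec=[2, 0, 0, 0]; VV[3]=max(VV[3],msg_vec) then VV[3][3]++ -> VV[3]=[2, 0, 0, 2]
Event 6: SEND 1->3: VV[1][1]++ -> VV[1]=[0, 2, 0, 0], msg_vec=[0, 2, 0, 0]; VV[3]=max(VV[3],msg_vec) then VV[3][3]++ -> VV[3]=[2, 2, 0, 3]
Event 7: LOCAL 1: VV[1][1]++ -> VV[1]=[0, 3, 0, 0]
Event 2 stamp: [0, 1, 0, 0]
Event 5 stamp: [2, 0, 0, 0]
[0, 1, 0, 0] <= [2, 0, 0, 0]? False
[2, 0, 0, 0] <= [0, 1, 0, 0]? False
Relation: concurrent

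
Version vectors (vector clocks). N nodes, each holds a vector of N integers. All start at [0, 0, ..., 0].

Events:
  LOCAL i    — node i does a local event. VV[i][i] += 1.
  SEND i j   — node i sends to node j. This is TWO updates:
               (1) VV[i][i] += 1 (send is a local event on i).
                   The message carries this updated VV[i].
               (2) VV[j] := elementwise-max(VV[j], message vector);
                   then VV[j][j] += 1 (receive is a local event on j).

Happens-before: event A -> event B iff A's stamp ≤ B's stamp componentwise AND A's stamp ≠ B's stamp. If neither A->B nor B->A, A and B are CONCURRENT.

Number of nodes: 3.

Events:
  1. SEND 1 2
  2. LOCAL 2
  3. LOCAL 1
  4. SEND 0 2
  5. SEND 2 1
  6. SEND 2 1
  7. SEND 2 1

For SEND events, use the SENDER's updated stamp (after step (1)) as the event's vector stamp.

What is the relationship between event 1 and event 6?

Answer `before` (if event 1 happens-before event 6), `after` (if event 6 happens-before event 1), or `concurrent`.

Initial: VV[0]=[0, 0, 0]
Initial: VV[1]=[0, 0, 0]
Initial: VV[2]=[0, 0, 0]
Event 1: SEND 1->2: VV[1][1]++ -> VV[1]=[0, 1, 0], msg_vec=[0, 1, 0]; VV[2]=max(VV[2],msg_vec) then VV[2][2]++ -> VV[2]=[0, 1, 1]
Event 2: LOCAL 2: VV[2][2]++ -> VV[2]=[0, 1, 2]
Event 3: LOCAL 1: VV[1][1]++ -> VV[1]=[0, 2, 0]
Event 4: SEND 0->2: VV[0][0]++ -> VV[0]=[1, 0, 0], msg_vec=[1, 0, 0]; VV[2]=max(VV[2],msg_vec) then VV[2][2]++ -> VV[2]=[1, 1, 3]
Event 5: SEND 2->1: VV[2][2]++ -> VV[2]=[1, 1, 4], msg_vec=[1, 1, 4]; VV[1]=max(VV[1],msg_vec) then VV[1][1]++ -> VV[1]=[1, 3, 4]
Event 6: SEND 2->1: VV[2][2]++ -> VV[2]=[1, 1, 5], msg_vec=[1, 1, 5]; VV[1]=max(VV[1],msg_vec) then VV[1][1]++ -> VV[1]=[1, 4, 5]
Event 7: SEND 2->1: VV[2][2]++ -> VV[2]=[1, 1, 6], msg_vec=[1, 1, 6]; VV[1]=max(VV[1],msg_vec) then VV[1][1]++ -> VV[1]=[1, 5, 6]
Event 1 stamp: [0, 1, 0]
Event 6 stamp: [1, 1, 5]
[0, 1, 0] <= [1, 1, 5]? True
[1, 1, 5] <= [0, 1, 0]? False
Relation: before

Answer: before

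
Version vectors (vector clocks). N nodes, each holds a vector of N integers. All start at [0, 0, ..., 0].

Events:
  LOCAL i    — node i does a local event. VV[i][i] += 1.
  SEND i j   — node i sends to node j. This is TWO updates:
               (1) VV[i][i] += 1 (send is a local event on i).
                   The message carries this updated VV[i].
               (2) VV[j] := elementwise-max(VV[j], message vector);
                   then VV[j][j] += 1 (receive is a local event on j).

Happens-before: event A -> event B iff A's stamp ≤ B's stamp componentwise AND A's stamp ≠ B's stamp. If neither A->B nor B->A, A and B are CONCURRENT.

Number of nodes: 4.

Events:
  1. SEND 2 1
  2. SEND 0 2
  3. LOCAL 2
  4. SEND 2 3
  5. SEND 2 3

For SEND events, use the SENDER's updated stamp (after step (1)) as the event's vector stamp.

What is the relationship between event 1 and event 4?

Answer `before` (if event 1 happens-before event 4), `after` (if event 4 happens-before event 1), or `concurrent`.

Initial: VV[0]=[0, 0, 0, 0]
Initial: VV[1]=[0, 0, 0, 0]
Initial: VV[2]=[0, 0, 0, 0]
Initial: VV[3]=[0, 0, 0, 0]
Event 1: SEND 2->1: VV[2][2]++ -> VV[2]=[0, 0, 1, 0], msg_vec=[0, 0, 1, 0]; VV[1]=max(VV[1],msg_vec) then VV[1][1]++ -> VV[1]=[0, 1, 1, 0]
Event 2: SEND 0->2: VV[0][0]++ -> VV[0]=[1, 0, 0, 0], msg_vec=[1, 0, 0, 0]; VV[2]=max(VV[2],msg_vec) then VV[2][2]++ -> VV[2]=[1, 0, 2, 0]
Event 3: LOCAL 2: VV[2][2]++ -> VV[2]=[1, 0, 3, 0]
Event 4: SEND 2->3: VV[2][2]++ -> VV[2]=[1, 0, 4, 0], msg_vec=[1, 0, 4, 0]; VV[3]=max(VV[3],msg_vec) then VV[3][3]++ -> VV[3]=[1, 0, 4, 1]
Event 5: SEND 2->3: VV[2][2]++ -> VV[2]=[1, 0, 5, 0], msg_vec=[1, 0, 5, 0]; VV[3]=max(VV[3],msg_vec) then VV[3][3]++ -> VV[3]=[1, 0, 5, 2]
Event 1 stamp: [0, 0, 1, 0]
Event 4 stamp: [1, 0, 4, 0]
[0, 0, 1, 0] <= [1, 0, 4, 0]? True
[1, 0, 4, 0] <= [0, 0, 1, 0]? False
Relation: before

Answer: before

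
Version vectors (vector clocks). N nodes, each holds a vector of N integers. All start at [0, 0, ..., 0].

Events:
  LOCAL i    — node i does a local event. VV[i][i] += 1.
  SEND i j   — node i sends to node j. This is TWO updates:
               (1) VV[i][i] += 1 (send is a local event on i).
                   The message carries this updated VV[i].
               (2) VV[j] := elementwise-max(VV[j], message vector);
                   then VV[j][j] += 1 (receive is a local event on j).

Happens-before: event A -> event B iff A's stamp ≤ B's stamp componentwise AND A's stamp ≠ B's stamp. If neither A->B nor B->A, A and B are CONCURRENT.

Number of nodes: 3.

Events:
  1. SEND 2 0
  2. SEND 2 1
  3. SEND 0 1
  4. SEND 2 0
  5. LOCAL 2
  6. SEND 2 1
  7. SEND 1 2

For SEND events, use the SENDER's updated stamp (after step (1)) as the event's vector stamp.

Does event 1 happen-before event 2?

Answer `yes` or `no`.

Initial: VV[0]=[0, 0, 0]
Initial: VV[1]=[0, 0, 0]
Initial: VV[2]=[0, 0, 0]
Event 1: SEND 2->0: VV[2][2]++ -> VV[2]=[0, 0, 1], msg_vec=[0, 0, 1]; VV[0]=max(VV[0],msg_vec) then VV[0][0]++ -> VV[0]=[1, 0, 1]
Event 2: SEND 2->1: VV[2][2]++ -> VV[2]=[0, 0, 2], msg_vec=[0, 0, 2]; VV[1]=max(VV[1],msg_vec) then VV[1][1]++ -> VV[1]=[0, 1, 2]
Event 3: SEND 0->1: VV[0][0]++ -> VV[0]=[2, 0, 1], msg_vec=[2, 0, 1]; VV[1]=max(VV[1],msg_vec) then VV[1][1]++ -> VV[1]=[2, 2, 2]
Event 4: SEND 2->0: VV[2][2]++ -> VV[2]=[0, 0, 3], msg_vec=[0, 0, 3]; VV[0]=max(VV[0],msg_vec) then VV[0][0]++ -> VV[0]=[3, 0, 3]
Event 5: LOCAL 2: VV[2][2]++ -> VV[2]=[0, 0, 4]
Event 6: SEND 2->1: VV[2][2]++ -> VV[2]=[0, 0, 5], msg_vec=[0, 0, 5]; VV[1]=max(VV[1],msg_vec) then VV[1][1]++ -> VV[1]=[2, 3, 5]
Event 7: SEND 1->2: VV[1][1]++ -> VV[1]=[2, 4, 5], msg_vec=[2, 4, 5]; VV[2]=max(VV[2],msg_vec) then VV[2][2]++ -> VV[2]=[2, 4, 6]
Event 1 stamp: [0, 0, 1]
Event 2 stamp: [0, 0, 2]
[0, 0, 1] <= [0, 0, 2]? True. Equal? False. Happens-before: True

Answer: yes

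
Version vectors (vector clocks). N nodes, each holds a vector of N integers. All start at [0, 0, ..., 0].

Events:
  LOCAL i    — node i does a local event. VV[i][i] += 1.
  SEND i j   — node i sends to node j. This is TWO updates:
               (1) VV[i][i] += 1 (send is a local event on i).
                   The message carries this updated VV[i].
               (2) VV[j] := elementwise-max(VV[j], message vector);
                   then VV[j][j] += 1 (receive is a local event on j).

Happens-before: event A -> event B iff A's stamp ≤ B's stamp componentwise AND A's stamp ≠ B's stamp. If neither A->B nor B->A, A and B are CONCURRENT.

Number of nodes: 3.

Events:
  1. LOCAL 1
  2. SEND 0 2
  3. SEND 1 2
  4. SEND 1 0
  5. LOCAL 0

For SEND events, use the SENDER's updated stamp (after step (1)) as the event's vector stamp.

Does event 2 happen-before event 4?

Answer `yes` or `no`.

Initial: VV[0]=[0, 0, 0]
Initial: VV[1]=[0, 0, 0]
Initial: VV[2]=[0, 0, 0]
Event 1: LOCAL 1: VV[1][1]++ -> VV[1]=[0, 1, 0]
Event 2: SEND 0->2: VV[0][0]++ -> VV[0]=[1, 0, 0], msg_vec=[1, 0, 0]; VV[2]=max(VV[2],msg_vec) then VV[2][2]++ -> VV[2]=[1, 0, 1]
Event 3: SEND 1->2: VV[1][1]++ -> VV[1]=[0, 2, 0], msg_vec=[0, 2, 0]; VV[2]=max(VV[2],msg_vec) then VV[2][2]++ -> VV[2]=[1, 2, 2]
Event 4: SEND 1->0: VV[1][1]++ -> VV[1]=[0, 3, 0], msg_vec=[0, 3, 0]; VV[0]=max(VV[0],msg_vec) then VV[0][0]++ -> VV[0]=[2, 3, 0]
Event 5: LOCAL 0: VV[0][0]++ -> VV[0]=[3, 3, 0]
Event 2 stamp: [1, 0, 0]
Event 4 stamp: [0, 3, 0]
[1, 0, 0] <= [0, 3, 0]? False. Equal? False. Happens-before: False

Answer: no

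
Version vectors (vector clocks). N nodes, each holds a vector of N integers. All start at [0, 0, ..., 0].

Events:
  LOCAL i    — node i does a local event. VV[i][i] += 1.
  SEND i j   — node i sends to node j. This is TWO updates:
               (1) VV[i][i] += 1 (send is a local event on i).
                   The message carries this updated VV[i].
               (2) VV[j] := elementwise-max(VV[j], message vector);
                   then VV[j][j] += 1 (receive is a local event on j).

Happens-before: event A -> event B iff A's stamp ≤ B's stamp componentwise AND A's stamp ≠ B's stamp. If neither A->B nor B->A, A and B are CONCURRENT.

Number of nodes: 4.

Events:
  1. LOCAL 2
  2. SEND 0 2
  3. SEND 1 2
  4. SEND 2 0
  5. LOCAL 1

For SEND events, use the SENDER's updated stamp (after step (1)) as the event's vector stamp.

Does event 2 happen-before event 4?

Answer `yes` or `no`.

Answer: yes

Derivation:
Initial: VV[0]=[0, 0, 0, 0]
Initial: VV[1]=[0, 0, 0, 0]
Initial: VV[2]=[0, 0, 0, 0]
Initial: VV[3]=[0, 0, 0, 0]
Event 1: LOCAL 2: VV[2][2]++ -> VV[2]=[0, 0, 1, 0]
Event 2: SEND 0->2: VV[0][0]++ -> VV[0]=[1, 0, 0, 0], msg_vec=[1, 0, 0, 0]; VV[2]=max(VV[2],msg_vec) then VV[2][2]++ -> VV[2]=[1, 0, 2, 0]
Event 3: SEND 1->2: VV[1][1]++ -> VV[1]=[0, 1, 0, 0], msg_vec=[0, 1, 0, 0]; VV[2]=max(VV[2],msg_vec) then VV[2][2]++ -> VV[2]=[1, 1, 3, 0]
Event 4: SEND 2->0: VV[2][2]++ -> VV[2]=[1, 1, 4, 0], msg_vec=[1, 1, 4, 0]; VV[0]=max(VV[0],msg_vec) then VV[0][0]++ -> VV[0]=[2, 1, 4, 0]
Event 5: LOCAL 1: VV[1][1]++ -> VV[1]=[0, 2, 0, 0]
Event 2 stamp: [1, 0, 0, 0]
Event 4 stamp: [1, 1, 4, 0]
[1, 0, 0, 0] <= [1, 1, 4, 0]? True. Equal? False. Happens-before: True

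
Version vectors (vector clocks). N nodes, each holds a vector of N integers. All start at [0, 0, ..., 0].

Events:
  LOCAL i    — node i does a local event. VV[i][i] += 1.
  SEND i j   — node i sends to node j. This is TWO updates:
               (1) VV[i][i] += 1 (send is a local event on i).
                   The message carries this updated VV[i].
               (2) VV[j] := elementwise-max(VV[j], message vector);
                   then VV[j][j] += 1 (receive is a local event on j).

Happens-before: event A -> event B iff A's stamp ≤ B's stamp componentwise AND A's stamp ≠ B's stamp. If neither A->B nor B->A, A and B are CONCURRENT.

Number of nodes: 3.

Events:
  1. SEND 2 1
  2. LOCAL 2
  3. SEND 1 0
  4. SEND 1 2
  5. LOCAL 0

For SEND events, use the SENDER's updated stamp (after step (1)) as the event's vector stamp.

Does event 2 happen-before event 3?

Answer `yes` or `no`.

Initial: VV[0]=[0, 0, 0]
Initial: VV[1]=[0, 0, 0]
Initial: VV[2]=[0, 0, 0]
Event 1: SEND 2->1: VV[2][2]++ -> VV[2]=[0, 0, 1], msg_vec=[0, 0, 1]; VV[1]=max(VV[1],msg_vec) then VV[1][1]++ -> VV[1]=[0, 1, 1]
Event 2: LOCAL 2: VV[2][2]++ -> VV[2]=[0, 0, 2]
Event 3: SEND 1->0: VV[1][1]++ -> VV[1]=[0, 2, 1], msg_vec=[0, 2, 1]; VV[0]=max(VV[0],msg_vec) then VV[0][0]++ -> VV[0]=[1, 2, 1]
Event 4: SEND 1->2: VV[1][1]++ -> VV[1]=[0, 3, 1], msg_vec=[0, 3, 1]; VV[2]=max(VV[2],msg_vec) then VV[2][2]++ -> VV[2]=[0, 3, 3]
Event 5: LOCAL 0: VV[0][0]++ -> VV[0]=[2, 2, 1]
Event 2 stamp: [0, 0, 2]
Event 3 stamp: [0, 2, 1]
[0, 0, 2] <= [0, 2, 1]? False. Equal? False. Happens-before: False

Answer: no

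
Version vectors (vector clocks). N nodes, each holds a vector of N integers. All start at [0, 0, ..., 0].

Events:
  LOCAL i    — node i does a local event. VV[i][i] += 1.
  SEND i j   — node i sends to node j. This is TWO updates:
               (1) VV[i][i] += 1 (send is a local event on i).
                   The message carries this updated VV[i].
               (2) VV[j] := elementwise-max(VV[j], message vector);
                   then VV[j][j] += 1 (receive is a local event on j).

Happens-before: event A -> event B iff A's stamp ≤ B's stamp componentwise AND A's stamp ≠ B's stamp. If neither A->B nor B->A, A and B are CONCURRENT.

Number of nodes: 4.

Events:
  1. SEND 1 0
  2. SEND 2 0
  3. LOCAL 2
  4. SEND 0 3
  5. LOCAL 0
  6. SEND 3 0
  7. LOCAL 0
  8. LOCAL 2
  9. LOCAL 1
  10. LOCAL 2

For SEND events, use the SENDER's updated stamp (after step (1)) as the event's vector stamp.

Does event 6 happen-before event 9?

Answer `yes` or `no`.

Answer: no

Derivation:
Initial: VV[0]=[0, 0, 0, 0]
Initial: VV[1]=[0, 0, 0, 0]
Initial: VV[2]=[0, 0, 0, 0]
Initial: VV[3]=[0, 0, 0, 0]
Event 1: SEND 1->0: VV[1][1]++ -> VV[1]=[0, 1, 0, 0], msg_vec=[0, 1, 0, 0]; VV[0]=max(VV[0],msg_vec) then VV[0][0]++ -> VV[0]=[1, 1, 0, 0]
Event 2: SEND 2->0: VV[2][2]++ -> VV[2]=[0, 0, 1, 0], msg_vec=[0, 0, 1, 0]; VV[0]=max(VV[0],msg_vec) then VV[0][0]++ -> VV[0]=[2, 1, 1, 0]
Event 3: LOCAL 2: VV[2][2]++ -> VV[2]=[0, 0, 2, 0]
Event 4: SEND 0->3: VV[0][0]++ -> VV[0]=[3, 1, 1, 0], msg_vec=[3, 1, 1, 0]; VV[3]=max(VV[3],msg_vec) then VV[3][3]++ -> VV[3]=[3, 1, 1, 1]
Event 5: LOCAL 0: VV[0][0]++ -> VV[0]=[4, 1, 1, 0]
Event 6: SEND 3->0: VV[3][3]++ -> VV[3]=[3, 1, 1, 2], msg_vec=[3, 1, 1, 2]; VV[0]=max(VV[0],msg_vec) then VV[0][0]++ -> VV[0]=[5, 1, 1, 2]
Event 7: LOCAL 0: VV[0][0]++ -> VV[0]=[6, 1, 1, 2]
Event 8: LOCAL 2: VV[2][2]++ -> VV[2]=[0, 0, 3, 0]
Event 9: LOCAL 1: VV[1][1]++ -> VV[1]=[0, 2, 0, 0]
Event 10: LOCAL 2: VV[2][2]++ -> VV[2]=[0, 0, 4, 0]
Event 6 stamp: [3, 1, 1, 2]
Event 9 stamp: [0, 2, 0, 0]
[3, 1, 1, 2] <= [0, 2, 0, 0]? False. Equal? False. Happens-before: False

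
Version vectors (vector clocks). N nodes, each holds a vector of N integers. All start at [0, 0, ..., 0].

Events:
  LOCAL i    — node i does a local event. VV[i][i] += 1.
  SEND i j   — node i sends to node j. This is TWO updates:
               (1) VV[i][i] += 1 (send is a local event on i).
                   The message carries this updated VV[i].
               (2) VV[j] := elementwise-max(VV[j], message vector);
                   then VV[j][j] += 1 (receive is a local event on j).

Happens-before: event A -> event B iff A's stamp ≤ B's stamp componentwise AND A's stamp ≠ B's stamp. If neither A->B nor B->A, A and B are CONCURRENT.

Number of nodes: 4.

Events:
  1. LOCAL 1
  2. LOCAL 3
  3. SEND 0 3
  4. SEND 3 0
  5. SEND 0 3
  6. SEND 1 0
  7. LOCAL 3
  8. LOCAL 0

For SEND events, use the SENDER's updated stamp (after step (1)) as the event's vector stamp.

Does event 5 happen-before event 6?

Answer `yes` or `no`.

Initial: VV[0]=[0, 0, 0, 0]
Initial: VV[1]=[0, 0, 0, 0]
Initial: VV[2]=[0, 0, 0, 0]
Initial: VV[3]=[0, 0, 0, 0]
Event 1: LOCAL 1: VV[1][1]++ -> VV[1]=[0, 1, 0, 0]
Event 2: LOCAL 3: VV[3][3]++ -> VV[3]=[0, 0, 0, 1]
Event 3: SEND 0->3: VV[0][0]++ -> VV[0]=[1, 0, 0, 0], msg_vec=[1, 0, 0, 0]; VV[3]=max(VV[3],msg_vec) then VV[3][3]++ -> VV[3]=[1, 0, 0, 2]
Event 4: SEND 3->0: VV[3][3]++ -> VV[3]=[1, 0, 0, 3], msg_vec=[1, 0, 0, 3]; VV[0]=max(VV[0],msg_vec) then VV[0][0]++ -> VV[0]=[2, 0, 0, 3]
Event 5: SEND 0->3: VV[0][0]++ -> VV[0]=[3, 0, 0, 3], msg_vec=[3, 0, 0, 3]; VV[3]=max(VV[3],msg_vec) then VV[3][3]++ -> VV[3]=[3, 0, 0, 4]
Event 6: SEND 1->0: VV[1][1]++ -> VV[1]=[0, 2, 0, 0], msg_vec=[0, 2, 0, 0]; VV[0]=max(VV[0],msg_vec) then VV[0][0]++ -> VV[0]=[4, 2, 0, 3]
Event 7: LOCAL 3: VV[3][3]++ -> VV[3]=[3, 0, 0, 5]
Event 8: LOCAL 0: VV[0][0]++ -> VV[0]=[5, 2, 0, 3]
Event 5 stamp: [3, 0, 0, 3]
Event 6 stamp: [0, 2, 0, 0]
[3, 0, 0, 3] <= [0, 2, 0, 0]? False. Equal? False. Happens-before: False

Answer: no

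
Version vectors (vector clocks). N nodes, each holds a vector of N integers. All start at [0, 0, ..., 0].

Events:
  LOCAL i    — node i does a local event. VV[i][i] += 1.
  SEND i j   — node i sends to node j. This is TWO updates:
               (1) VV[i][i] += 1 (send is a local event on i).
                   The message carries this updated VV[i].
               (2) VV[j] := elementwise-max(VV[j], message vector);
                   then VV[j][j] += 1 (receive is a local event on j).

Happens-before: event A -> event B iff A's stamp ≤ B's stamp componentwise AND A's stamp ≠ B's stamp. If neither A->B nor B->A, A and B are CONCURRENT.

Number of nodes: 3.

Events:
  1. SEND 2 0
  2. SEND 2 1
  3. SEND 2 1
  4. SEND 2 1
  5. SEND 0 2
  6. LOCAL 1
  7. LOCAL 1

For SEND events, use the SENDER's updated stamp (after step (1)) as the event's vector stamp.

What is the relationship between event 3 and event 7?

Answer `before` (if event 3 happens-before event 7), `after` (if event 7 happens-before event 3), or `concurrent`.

Initial: VV[0]=[0, 0, 0]
Initial: VV[1]=[0, 0, 0]
Initial: VV[2]=[0, 0, 0]
Event 1: SEND 2->0: VV[2][2]++ -> VV[2]=[0, 0, 1], msg_vec=[0, 0, 1]; VV[0]=max(VV[0],msg_vec) then VV[0][0]++ -> VV[0]=[1, 0, 1]
Event 2: SEND 2->1: VV[2][2]++ -> VV[2]=[0, 0, 2], msg_vec=[0, 0, 2]; VV[1]=max(VV[1],msg_vec) then VV[1][1]++ -> VV[1]=[0, 1, 2]
Event 3: SEND 2->1: VV[2][2]++ -> VV[2]=[0, 0, 3], msg_vec=[0, 0, 3]; VV[1]=max(VV[1],msg_vec) then VV[1][1]++ -> VV[1]=[0, 2, 3]
Event 4: SEND 2->1: VV[2][2]++ -> VV[2]=[0, 0, 4], msg_vec=[0, 0, 4]; VV[1]=max(VV[1],msg_vec) then VV[1][1]++ -> VV[1]=[0, 3, 4]
Event 5: SEND 0->2: VV[0][0]++ -> VV[0]=[2, 0, 1], msg_vec=[2, 0, 1]; VV[2]=max(VV[2],msg_vec) then VV[2][2]++ -> VV[2]=[2, 0, 5]
Event 6: LOCAL 1: VV[1][1]++ -> VV[1]=[0, 4, 4]
Event 7: LOCAL 1: VV[1][1]++ -> VV[1]=[0, 5, 4]
Event 3 stamp: [0, 0, 3]
Event 7 stamp: [0, 5, 4]
[0, 0, 3] <= [0, 5, 4]? True
[0, 5, 4] <= [0, 0, 3]? False
Relation: before

Answer: before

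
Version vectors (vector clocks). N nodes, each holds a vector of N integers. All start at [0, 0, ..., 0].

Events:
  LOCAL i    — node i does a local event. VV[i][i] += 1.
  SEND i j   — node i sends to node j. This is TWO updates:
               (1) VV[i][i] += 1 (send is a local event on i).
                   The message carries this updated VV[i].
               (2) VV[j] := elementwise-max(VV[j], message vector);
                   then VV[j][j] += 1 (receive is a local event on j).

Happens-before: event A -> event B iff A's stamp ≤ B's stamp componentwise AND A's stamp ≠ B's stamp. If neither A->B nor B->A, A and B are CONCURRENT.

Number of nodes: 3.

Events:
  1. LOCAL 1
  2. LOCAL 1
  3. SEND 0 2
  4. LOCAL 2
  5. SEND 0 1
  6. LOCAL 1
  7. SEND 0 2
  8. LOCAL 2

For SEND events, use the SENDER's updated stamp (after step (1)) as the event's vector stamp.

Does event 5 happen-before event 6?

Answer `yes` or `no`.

Initial: VV[0]=[0, 0, 0]
Initial: VV[1]=[0, 0, 0]
Initial: VV[2]=[0, 0, 0]
Event 1: LOCAL 1: VV[1][1]++ -> VV[1]=[0, 1, 0]
Event 2: LOCAL 1: VV[1][1]++ -> VV[1]=[0, 2, 0]
Event 3: SEND 0->2: VV[0][0]++ -> VV[0]=[1, 0, 0], msg_vec=[1, 0, 0]; VV[2]=max(VV[2],msg_vec) then VV[2][2]++ -> VV[2]=[1, 0, 1]
Event 4: LOCAL 2: VV[2][2]++ -> VV[2]=[1, 0, 2]
Event 5: SEND 0->1: VV[0][0]++ -> VV[0]=[2, 0, 0], msg_vec=[2, 0, 0]; VV[1]=max(VV[1],msg_vec) then VV[1][1]++ -> VV[1]=[2, 3, 0]
Event 6: LOCAL 1: VV[1][1]++ -> VV[1]=[2, 4, 0]
Event 7: SEND 0->2: VV[0][0]++ -> VV[0]=[3, 0, 0], msg_vec=[3, 0, 0]; VV[2]=max(VV[2],msg_vec) then VV[2][2]++ -> VV[2]=[3, 0, 3]
Event 8: LOCAL 2: VV[2][2]++ -> VV[2]=[3, 0, 4]
Event 5 stamp: [2, 0, 0]
Event 6 stamp: [2, 4, 0]
[2, 0, 0] <= [2, 4, 0]? True. Equal? False. Happens-before: True

Answer: yes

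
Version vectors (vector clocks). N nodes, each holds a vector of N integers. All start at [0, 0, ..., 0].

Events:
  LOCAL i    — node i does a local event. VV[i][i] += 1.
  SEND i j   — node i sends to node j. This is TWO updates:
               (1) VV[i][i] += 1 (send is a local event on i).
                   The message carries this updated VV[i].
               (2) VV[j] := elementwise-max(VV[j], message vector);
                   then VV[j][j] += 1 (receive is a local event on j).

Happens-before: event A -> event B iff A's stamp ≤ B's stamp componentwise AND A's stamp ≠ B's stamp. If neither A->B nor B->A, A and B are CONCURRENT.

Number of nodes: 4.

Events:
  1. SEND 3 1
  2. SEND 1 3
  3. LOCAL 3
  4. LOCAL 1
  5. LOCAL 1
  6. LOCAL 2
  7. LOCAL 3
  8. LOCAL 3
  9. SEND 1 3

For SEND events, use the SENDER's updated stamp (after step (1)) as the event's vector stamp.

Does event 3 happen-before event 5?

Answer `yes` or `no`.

Initial: VV[0]=[0, 0, 0, 0]
Initial: VV[1]=[0, 0, 0, 0]
Initial: VV[2]=[0, 0, 0, 0]
Initial: VV[3]=[0, 0, 0, 0]
Event 1: SEND 3->1: VV[3][3]++ -> VV[3]=[0, 0, 0, 1], msg_vec=[0, 0, 0, 1]; VV[1]=max(VV[1],msg_vec) then VV[1][1]++ -> VV[1]=[0, 1, 0, 1]
Event 2: SEND 1->3: VV[1][1]++ -> VV[1]=[0, 2, 0, 1], msg_vec=[0, 2, 0, 1]; VV[3]=max(VV[3],msg_vec) then VV[3][3]++ -> VV[3]=[0, 2, 0, 2]
Event 3: LOCAL 3: VV[3][3]++ -> VV[3]=[0, 2, 0, 3]
Event 4: LOCAL 1: VV[1][1]++ -> VV[1]=[0, 3, 0, 1]
Event 5: LOCAL 1: VV[1][1]++ -> VV[1]=[0, 4, 0, 1]
Event 6: LOCAL 2: VV[2][2]++ -> VV[2]=[0, 0, 1, 0]
Event 7: LOCAL 3: VV[3][3]++ -> VV[3]=[0, 2, 0, 4]
Event 8: LOCAL 3: VV[3][3]++ -> VV[3]=[0, 2, 0, 5]
Event 9: SEND 1->3: VV[1][1]++ -> VV[1]=[0, 5, 0, 1], msg_vec=[0, 5, 0, 1]; VV[3]=max(VV[3],msg_vec) then VV[3][3]++ -> VV[3]=[0, 5, 0, 6]
Event 3 stamp: [0, 2, 0, 3]
Event 5 stamp: [0, 4, 0, 1]
[0, 2, 0, 3] <= [0, 4, 0, 1]? False. Equal? False. Happens-before: False

Answer: no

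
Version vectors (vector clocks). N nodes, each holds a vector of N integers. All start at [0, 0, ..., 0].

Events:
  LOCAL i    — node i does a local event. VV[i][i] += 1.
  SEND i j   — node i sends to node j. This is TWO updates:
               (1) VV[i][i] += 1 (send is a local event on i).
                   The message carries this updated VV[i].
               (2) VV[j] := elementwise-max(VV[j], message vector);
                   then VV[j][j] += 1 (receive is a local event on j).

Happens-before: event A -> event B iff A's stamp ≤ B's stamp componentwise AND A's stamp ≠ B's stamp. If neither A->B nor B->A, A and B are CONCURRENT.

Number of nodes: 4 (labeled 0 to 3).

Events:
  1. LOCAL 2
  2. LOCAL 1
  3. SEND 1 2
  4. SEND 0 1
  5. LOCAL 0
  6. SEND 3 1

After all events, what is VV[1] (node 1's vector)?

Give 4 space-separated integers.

Answer: 1 4 0 1

Derivation:
Initial: VV[0]=[0, 0, 0, 0]
Initial: VV[1]=[0, 0, 0, 0]
Initial: VV[2]=[0, 0, 0, 0]
Initial: VV[3]=[0, 0, 0, 0]
Event 1: LOCAL 2: VV[2][2]++ -> VV[2]=[0, 0, 1, 0]
Event 2: LOCAL 1: VV[1][1]++ -> VV[1]=[0, 1, 0, 0]
Event 3: SEND 1->2: VV[1][1]++ -> VV[1]=[0, 2, 0, 0], msg_vec=[0, 2, 0, 0]; VV[2]=max(VV[2],msg_vec) then VV[2][2]++ -> VV[2]=[0, 2, 2, 0]
Event 4: SEND 0->1: VV[0][0]++ -> VV[0]=[1, 0, 0, 0], msg_vec=[1, 0, 0, 0]; VV[1]=max(VV[1],msg_vec) then VV[1][1]++ -> VV[1]=[1, 3, 0, 0]
Event 5: LOCAL 0: VV[0][0]++ -> VV[0]=[2, 0, 0, 0]
Event 6: SEND 3->1: VV[3][3]++ -> VV[3]=[0, 0, 0, 1], msg_vec=[0, 0, 0, 1]; VV[1]=max(VV[1],msg_vec) then VV[1][1]++ -> VV[1]=[1, 4, 0, 1]
Final vectors: VV[0]=[2, 0, 0, 0]; VV[1]=[1, 4, 0, 1]; VV[2]=[0, 2, 2, 0]; VV[3]=[0, 0, 0, 1]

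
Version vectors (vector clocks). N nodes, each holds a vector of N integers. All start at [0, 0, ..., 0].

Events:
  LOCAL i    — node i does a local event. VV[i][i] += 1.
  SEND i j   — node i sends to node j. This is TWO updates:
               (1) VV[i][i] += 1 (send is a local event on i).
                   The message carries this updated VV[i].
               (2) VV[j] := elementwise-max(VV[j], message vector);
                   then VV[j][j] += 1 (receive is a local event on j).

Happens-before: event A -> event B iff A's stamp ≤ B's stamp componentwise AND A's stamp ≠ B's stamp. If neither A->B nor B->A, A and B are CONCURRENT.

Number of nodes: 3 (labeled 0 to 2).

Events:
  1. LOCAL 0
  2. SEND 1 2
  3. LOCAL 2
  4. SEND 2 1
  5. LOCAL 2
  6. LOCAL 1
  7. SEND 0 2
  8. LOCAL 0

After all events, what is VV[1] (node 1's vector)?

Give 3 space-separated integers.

Initial: VV[0]=[0, 0, 0]
Initial: VV[1]=[0, 0, 0]
Initial: VV[2]=[0, 0, 0]
Event 1: LOCAL 0: VV[0][0]++ -> VV[0]=[1, 0, 0]
Event 2: SEND 1->2: VV[1][1]++ -> VV[1]=[0, 1, 0], msg_vec=[0, 1, 0]; VV[2]=max(VV[2],msg_vec) then VV[2][2]++ -> VV[2]=[0, 1, 1]
Event 3: LOCAL 2: VV[2][2]++ -> VV[2]=[0, 1, 2]
Event 4: SEND 2->1: VV[2][2]++ -> VV[2]=[0, 1, 3], msg_vec=[0, 1, 3]; VV[1]=max(VV[1],msg_vec) then VV[1][1]++ -> VV[1]=[0, 2, 3]
Event 5: LOCAL 2: VV[2][2]++ -> VV[2]=[0, 1, 4]
Event 6: LOCAL 1: VV[1][1]++ -> VV[1]=[0, 3, 3]
Event 7: SEND 0->2: VV[0][0]++ -> VV[0]=[2, 0, 0], msg_vec=[2, 0, 0]; VV[2]=max(VV[2],msg_vec) then VV[2][2]++ -> VV[2]=[2, 1, 5]
Event 8: LOCAL 0: VV[0][0]++ -> VV[0]=[3, 0, 0]
Final vectors: VV[0]=[3, 0, 0]; VV[1]=[0, 3, 3]; VV[2]=[2, 1, 5]

Answer: 0 3 3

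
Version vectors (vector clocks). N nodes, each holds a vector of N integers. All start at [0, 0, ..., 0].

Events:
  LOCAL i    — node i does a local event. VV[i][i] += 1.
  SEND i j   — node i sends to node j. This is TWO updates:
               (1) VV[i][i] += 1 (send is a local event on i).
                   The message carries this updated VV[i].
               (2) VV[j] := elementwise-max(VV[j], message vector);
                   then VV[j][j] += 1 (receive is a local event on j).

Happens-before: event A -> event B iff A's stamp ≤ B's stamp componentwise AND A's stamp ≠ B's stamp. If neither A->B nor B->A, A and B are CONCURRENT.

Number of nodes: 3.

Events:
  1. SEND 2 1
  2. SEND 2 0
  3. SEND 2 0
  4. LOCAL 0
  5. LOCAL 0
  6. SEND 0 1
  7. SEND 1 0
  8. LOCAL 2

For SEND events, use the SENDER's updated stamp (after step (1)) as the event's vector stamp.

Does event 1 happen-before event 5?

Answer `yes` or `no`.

Initial: VV[0]=[0, 0, 0]
Initial: VV[1]=[0, 0, 0]
Initial: VV[2]=[0, 0, 0]
Event 1: SEND 2->1: VV[2][2]++ -> VV[2]=[0, 0, 1], msg_vec=[0, 0, 1]; VV[1]=max(VV[1],msg_vec) then VV[1][1]++ -> VV[1]=[0, 1, 1]
Event 2: SEND 2->0: VV[2][2]++ -> VV[2]=[0, 0, 2], msg_vec=[0, 0, 2]; VV[0]=max(VV[0],msg_vec) then VV[0][0]++ -> VV[0]=[1, 0, 2]
Event 3: SEND 2->0: VV[2][2]++ -> VV[2]=[0, 0, 3], msg_vec=[0, 0, 3]; VV[0]=max(VV[0],msg_vec) then VV[0][0]++ -> VV[0]=[2, 0, 3]
Event 4: LOCAL 0: VV[0][0]++ -> VV[0]=[3, 0, 3]
Event 5: LOCAL 0: VV[0][0]++ -> VV[0]=[4, 0, 3]
Event 6: SEND 0->1: VV[0][0]++ -> VV[0]=[5, 0, 3], msg_vec=[5, 0, 3]; VV[1]=max(VV[1],msg_vec) then VV[1][1]++ -> VV[1]=[5, 2, 3]
Event 7: SEND 1->0: VV[1][1]++ -> VV[1]=[5, 3, 3], msg_vec=[5, 3, 3]; VV[0]=max(VV[0],msg_vec) then VV[0][0]++ -> VV[0]=[6, 3, 3]
Event 8: LOCAL 2: VV[2][2]++ -> VV[2]=[0, 0, 4]
Event 1 stamp: [0, 0, 1]
Event 5 stamp: [4, 0, 3]
[0, 0, 1] <= [4, 0, 3]? True. Equal? False. Happens-before: True

Answer: yes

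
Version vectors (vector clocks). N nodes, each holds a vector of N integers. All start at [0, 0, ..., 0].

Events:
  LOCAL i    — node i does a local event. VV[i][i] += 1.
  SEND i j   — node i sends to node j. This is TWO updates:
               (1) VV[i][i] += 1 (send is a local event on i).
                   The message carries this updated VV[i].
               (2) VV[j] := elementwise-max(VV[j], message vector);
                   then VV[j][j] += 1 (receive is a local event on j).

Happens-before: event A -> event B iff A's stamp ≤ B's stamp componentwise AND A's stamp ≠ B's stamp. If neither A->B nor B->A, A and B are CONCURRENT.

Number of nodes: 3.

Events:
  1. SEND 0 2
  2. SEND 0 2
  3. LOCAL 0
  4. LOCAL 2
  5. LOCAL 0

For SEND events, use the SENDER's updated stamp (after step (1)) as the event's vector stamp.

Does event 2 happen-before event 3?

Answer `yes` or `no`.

Initial: VV[0]=[0, 0, 0]
Initial: VV[1]=[0, 0, 0]
Initial: VV[2]=[0, 0, 0]
Event 1: SEND 0->2: VV[0][0]++ -> VV[0]=[1, 0, 0], msg_vec=[1, 0, 0]; VV[2]=max(VV[2],msg_vec) then VV[2][2]++ -> VV[2]=[1, 0, 1]
Event 2: SEND 0->2: VV[0][0]++ -> VV[0]=[2, 0, 0], msg_vec=[2, 0, 0]; VV[2]=max(VV[2],msg_vec) then VV[2][2]++ -> VV[2]=[2, 0, 2]
Event 3: LOCAL 0: VV[0][0]++ -> VV[0]=[3, 0, 0]
Event 4: LOCAL 2: VV[2][2]++ -> VV[2]=[2, 0, 3]
Event 5: LOCAL 0: VV[0][0]++ -> VV[0]=[4, 0, 0]
Event 2 stamp: [2, 0, 0]
Event 3 stamp: [3, 0, 0]
[2, 0, 0] <= [3, 0, 0]? True. Equal? False. Happens-before: True

Answer: yes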